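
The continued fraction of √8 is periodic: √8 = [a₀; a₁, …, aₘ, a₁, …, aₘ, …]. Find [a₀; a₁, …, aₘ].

a₀ = ⌊√8⌋ = 2.
With m₀=0, d₀=1 and mₖ₊₁ = dₖaₖ − mₖ, dₖ₊₁ = (n − mₖ₊₁²)/dₖ, aₖ₊₁ = ⌊(a₀+mₖ₊₁)/dₖ₊₁⌋:
  k=1: m=2, d=4, a=1
  k=2: m=2, d=1, a=4
d=1 and a=2a₀=4 at k=2, so the next step gives (m, d) = (2, 4) again — its k=1 value — and the period has length 2.

[2; 1, 4]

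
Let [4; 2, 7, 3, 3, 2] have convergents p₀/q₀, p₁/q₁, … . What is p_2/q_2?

67/15

Using pₖ = aₖpₖ₋₁ + pₖ₋₂, qₖ = aₖqₖ₋₁ + qₖ₋₂ (with p₋₁=1, p₋₂=0, q₋₁=0, q₋₂=1):
  k=0: a=4, p=4, q=1
  k=1: a=2, p=9, q=2
  k=2: a=7, p=67, q=15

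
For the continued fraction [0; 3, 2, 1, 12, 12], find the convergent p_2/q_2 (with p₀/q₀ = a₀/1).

2/7

Using pₖ = aₖpₖ₋₁ + pₖ₋₂, qₖ = aₖqₖ₋₁ + qₖ₋₂ (with p₋₁=1, p₋₂=0, q₋₁=0, q₋₂=1):
  k=0: a=0, p=0, q=1
  k=1: a=3, p=1, q=3
  k=2: a=2, p=2, q=7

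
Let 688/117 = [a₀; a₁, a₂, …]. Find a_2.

7

688 = 5·117 + 103   →  a_0 = 5
117 = 1·103 + 14   →  a_1 = 1
103 = 7·14 + 5   →  a_2 = 7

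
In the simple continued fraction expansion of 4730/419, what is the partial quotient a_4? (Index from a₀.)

4

4730 = 11·419 + 121   →  a_0 = 11
419 = 3·121 + 56   →  a_1 = 3
121 = 2·56 + 9   →  a_2 = 2
56 = 6·9 + 2   →  a_3 = 6
9 = 4·2 + 1   →  a_4 = 4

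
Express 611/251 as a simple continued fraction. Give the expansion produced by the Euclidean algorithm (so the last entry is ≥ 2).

611 = 2·251 + 109
251 = 2·109 + 33
109 = 3·33 + 10
33 = 3·10 + 3
10 = 3·3 + 1
3 = 3·1 + 0  (stop)
So 611/251 = [2; 2, 3, 3, 3, 3].

[2; 2, 3, 3, 3, 3]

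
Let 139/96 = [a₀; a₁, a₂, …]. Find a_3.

3

139 = 1·96 + 43   →  a_0 = 1
96 = 2·43 + 10   →  a_1 = 2
43 = 4·10 + 3   →  a_2 = 4
10 = 3·3 + 1   →  a_3 = 3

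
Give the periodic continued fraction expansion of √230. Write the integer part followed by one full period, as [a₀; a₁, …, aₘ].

a₀ = ⌊√230⌋ = 15.
With m₀=0, d₀=1 and mₖ₊₁ = dₖaₖ − mₖ, dₖ₊₁ = (n − mₖ₊₁²)/dₖ, aₖ₊₁ = ⌊(a₀+mₖ₊₁)/dₖ₊₁⌋:
  k=1: m=15, d=5, a=6
  k=2: m=15, d=1, a=30
d=1 and a=2a₀=30 at k=2, so the next step gives (m, d) = (15, 5) again — its k=1 value — and the period has length 2.

[15; 6, 30]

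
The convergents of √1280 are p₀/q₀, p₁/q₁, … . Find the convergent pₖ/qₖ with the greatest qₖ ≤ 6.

√1280 = [35; 1, 3, 2, 17, 2, 3, 1, 70, …] (period length 8).
Convergents:
  p_0/q_0 = 35/1
  p_1/q_1 = 36/1
  p_2/q_2 = 143/4
  p_3/q_3 = 322/9
q_2 = 4 ≤ 6 < 9 = q_3, so the answer is 143/4.

143/4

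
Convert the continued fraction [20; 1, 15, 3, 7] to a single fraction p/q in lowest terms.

Using pₖ = aₖpₖ₋₁ + pₖ₋₂ and qₖ = aₖqₖ₋₁ + qₖ₋₂:
  k=0: a=20, p=20, q=1
  k=1: a=1, p=21, q=1
  k=2: a=15, p=335, q=16
  k=3: a=3, p=1026, q=49
  k=4: a=7, p=7517, q=359

7517/359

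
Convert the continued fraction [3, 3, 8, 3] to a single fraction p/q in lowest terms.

Fold from the inside: start with 3/1.
  8 + 1/3 = 25/3
  3 + 3/25 = 78/25
  3 + 25/78 = 259/78

259/78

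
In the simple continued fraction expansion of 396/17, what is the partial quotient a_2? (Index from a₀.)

396 = 23·17 + 5   →  a_0 = 23
17 = 3·5 + 2   →  a_1 = 3
5 = 2·2 + 1   →  a_2 = 2

2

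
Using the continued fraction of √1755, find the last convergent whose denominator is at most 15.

377/9

√1755 = [41; 1, 8, 3, 8, 1, 82, …] (period length 6).
Convergents:
  p_0/q_0 = 41/1
  p_1/q_1 = 42/1
  p_2/q_2 = 377/9
  p_3/q_3 = 1173/28
q_2 = 9 ≤ 15 < 28 = q_3, so the answer is 377/9.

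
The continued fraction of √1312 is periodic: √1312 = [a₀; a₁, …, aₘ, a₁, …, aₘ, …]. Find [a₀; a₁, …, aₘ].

a₀ = ⌊√1312⌋ = 36.
With m₀=0, d₀=1 and mₖ₊₁ = dₖaₖ − mₖ, dₖ₊₁ = (n − mₖ₊₁²)/dₖ, aₖ₊₁ = ⌊(a₀+mₖ₊₁)/dₖ₊₁⌋:
  k=1: m=36, d=16, a=4
  k=2: m=28, d=33, a=1
  k=3: m=5, d=39, a=1
  k=4: m=34, d=4, a=17
  k=5: m=34, d=39, a=1
  k=6: m=5, d=33, a=1
  k=7: m=28, d=16, a=4
  k=8: m=36, d=1, a=72
d=1 and a=2a₀=72 at k=8, so the next step gives (m, d) = (36, 16) again — its k=1 value — and the period has length 8.

[36; 4, 1, 1, 17, 1, 1, 4, 72]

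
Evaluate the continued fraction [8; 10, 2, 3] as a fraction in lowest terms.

Fold from the inside: start with 3/1.
  2 + 1/3 = 7/3
  10 + 3/7 = 73/7
  8 + 7/73 = 591/73

591/73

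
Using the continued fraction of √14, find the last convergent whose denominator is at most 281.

449/120

√14 = [3; 1, 2, 1, 6, …] (period length 4).
Convergents:
  p_0/q_0 = 3/1
  p_1/q_1 = 4/1
  p_2/q_2 = 11/3
  p_3/q_3 = 15/4
  p_4/q_4 = 101/27
  p_5/q_5 = 116/31
  p_6/q_6 = 333/89
  p_7/q_7 = 449/120
  p_8/q_8 = 3027/809
q_7 = 120 ≤ 281 < 809 = q_8, so the answer is 449/120.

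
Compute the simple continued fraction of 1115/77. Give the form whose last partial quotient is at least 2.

1115 = 14·77 + 37
77 = 2·37 + 3
37 = 12·3 + 1
3 = 3·1 + 0  (stop)
So 1115/77 = [14; 2, 12, 3].

[14; 2, 12, 3]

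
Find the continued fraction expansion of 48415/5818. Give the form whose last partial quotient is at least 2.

[8; 3, 9, 7, 1, 7, 1, 2]

48415 = 8*5818 + 1871
5818 = 3*1871 + 205
1871 = 9*205 + 26
205 = 7*26 + 23
26 = 1*23 + 3
23 = 7*3 + 2
3 = 1*2 + 1
2 = 2*1 + 0  (stop)
So 48415/5818 = [8; 3, 9, 7, 1, 7, 1, 2].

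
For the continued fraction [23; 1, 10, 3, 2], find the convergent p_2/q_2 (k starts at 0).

263/11

Using pₖ = aₖpₖ₋₁ + pₖ₋₂, qₖ = aₖqₖ₋₁ + qₖ₋₂ (with p₋₁=1, p₋₂=0, q₋₁=0, q₋₂=1):
  k=0: a=23, p=23, q=1
  k=1: a=1, p=24, q=1
  k=2: a=10, p=263, q=11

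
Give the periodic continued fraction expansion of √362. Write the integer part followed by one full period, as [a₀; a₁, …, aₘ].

a₀ = ⌊√362⌋ = 19.
With m₀=0, d₀=1 and mₖ₊₁ = dₖaₖ − mₖ, dₖ₊₁ = (n − mₖ₊₁²)/dₖ, aₖ₊₁ = ⌊(a₀+mₖ₊₁)/dₖ₊₁⌋:
  k=1: m=19, d=1, a=38
d=1 and a=2a₀=38 at k=1, so the next step gives (m, d) = (19, 1) again — its k=1 value — and the period has length 1.

[19; 38]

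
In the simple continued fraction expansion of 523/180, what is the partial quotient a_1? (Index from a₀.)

523 = 2·180 + 163   →  a_0 = 2
180 = 1·163 + 17   →  a_1 = 1

1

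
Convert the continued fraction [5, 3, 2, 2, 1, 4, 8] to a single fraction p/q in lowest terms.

Using pₖ = aₖpₖ₋₁ + pₖ₋₂ and qₖ = aₖqₖ₋₁ + qₖ₋₂:
  k=0: a=5, p=5, q=1
  k=1: a=3, p=16, q=3
  k=2: a=2, p=37, q=7
  k=3: a=2, p=90, q=17
  k=4: a=1, p=127, q=24
  k=5: a=4, p=598, q=113
  k=6: a=8, p=4911, q=928

4911/928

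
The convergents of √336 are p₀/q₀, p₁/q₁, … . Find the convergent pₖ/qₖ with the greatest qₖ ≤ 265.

√336 = [18; 3, 36, …] (period length 2).
Convergents:
  p_0/q_0 = 18/1
  p_1/q_1 = 55/3
  p_2/q_2 = 1998/109
  p_3/q_3 = 6049/330
q_2 = 109 ≤ 265 < 330 = q_3, so the answer is 1998/109.

1998/109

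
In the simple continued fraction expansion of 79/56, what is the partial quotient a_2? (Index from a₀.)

2

79 = 1·56 + 23   →  a_0 = 1
56 = 2·23 + 10   →  a_1 = 2
23 = 2·10 + 3   →  a_2 = 2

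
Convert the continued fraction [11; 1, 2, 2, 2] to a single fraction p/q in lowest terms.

199/17

Using pₖ = aₖpₖ₋₁ + pₖ₋₂ and qₖ = aₖqₖ₋₁ + qₖ₋₂:
  k=0: a=11, p=11, q=1
  k=1: a=1, p=12, q=1
  k=2: a=2, p=35, q=3
  k=3: a=2, p=82, q=7
  k=4: a=2, p=199, q=17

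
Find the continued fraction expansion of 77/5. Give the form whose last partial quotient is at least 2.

77 = 15*5 + 2
5 = 2*2 + 1
2 = 2*1 + 0  (stop)
So 77/5 = [15; 2, 2].

[15; 2, 2]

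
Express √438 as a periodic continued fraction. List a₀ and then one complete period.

a₀ = ⌊√438⌋ = 20.

[20; 1, 12, 1, 40]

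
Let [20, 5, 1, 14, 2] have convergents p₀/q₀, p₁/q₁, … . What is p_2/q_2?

Using pₖ = aₖpₖ₋₁ + pₖ₋₂, qₖ = aₖqₖ₋₁ + qₖ₋₂ (with p₋₁=1, p₋₂=0, q₋₁=0, q₋₂=1):
  k=0: a=20, p=20, q=1
  k=1: a=5, p=101, q=5
  k=2: a=1, p=121, q=6

121/6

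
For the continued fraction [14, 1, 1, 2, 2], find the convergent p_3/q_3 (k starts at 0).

Using pₖ = aₖpₖ₋₁ + pₖ₋₂, qₖ = aₖqₖ₋₁ + qₖ₋₂ (with p₋₁=1, p₋₂=0, q₋₁=0, q₋₂=1):
  k=0: a=14, p=14, q=1
  k=1: a=1, p=15, q=1
  k=2: a=1, p=29, q=2
  k=3: a=2, p=73, q=5

73/5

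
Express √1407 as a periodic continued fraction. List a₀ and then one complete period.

a₀ = ⌊√1407⌋ = 37.
With m₀=0, d₀=1 and mₖ₊₁ = dₖaₖ − mₖ, dₖ₊₁ = (n − mₖ₊₁²)/dₖ, aₖ₊₁ = ⌊(a₀+mₖ₊₁)/dₖ₊₁⌋:
  k=1: m=37, d=38, a=1
  k=2: m=1, d=37, a=1
  k=3: m=36, d=3, a=24
  k=4: m=36, d=37, a=1
  k=5: m=1, d=38, a=1
  k=6: m=37, d=1, a=74
d=1 and a=2a₀=74 at k=6, so the next step gives (m, d) = (37, 38) again — its k=1 value — and the period has length 6.

[37; 1, 1, 24, 1, 1, 74]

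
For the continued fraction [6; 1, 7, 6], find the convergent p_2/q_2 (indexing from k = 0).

Using pₖ = aₖpₖ₋₁ + pₖ₋₂, qₖ = aₖqₖ₋₁ + qₖ₋₂ (with p₋₁=1, p₋₂=0, q₋₁=0, q₋₂=1):
  k=0: a=6, p=6, q=1
  k=1: a=1, p=7, q=1
  k=2: a=7, p=55, q=8

55/8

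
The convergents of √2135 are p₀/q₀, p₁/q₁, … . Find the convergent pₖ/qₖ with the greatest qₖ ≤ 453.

√2135 = [46; 4, 1, 5, 1, 4, 92, …] (period length 6).
Convergents:
  p_0/q_0 = 46/1
  p_1/q_1 = 185/4
  p_2/q_2 = 231/5
  p_3/q_3 = 1340/29
  p_4/q_4 = 1571/34
  p_5/q_5 = 7624/165
  p_6/q_6 = 702979/15214
q_5 = 165 ≤ 453 < 15214 = q_6, so the answer is 7624/165.

7624/165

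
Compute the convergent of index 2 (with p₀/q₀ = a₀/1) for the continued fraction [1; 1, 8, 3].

Using pₖ = aₖpₖ₋₁ + pₖ₋₂, qₖ = aₖqₖ₋₁ + qₖ₋₂ (with p₋₁=1, p₋₂=0, q₋₁=0, q₋₂=1):
  k=0: a=1, p=1, q=1
  k=1: a=1, p=2, q=1
  k=2: a=8, p=17, q=9

17/9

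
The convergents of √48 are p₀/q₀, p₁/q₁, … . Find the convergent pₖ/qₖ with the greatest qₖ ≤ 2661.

17466/2521

√48 = [6; 1, 12, …] (period length 2).
Convergents:
  p_0/q_0 = 6/1
  p_1/q_1 = 7/1
  p_2/q_2 = 90/13
  p_3/q_3 = 97/14
  p_4/q_4 = 1254/181
  p_5/q_5 = 1351/195
  p_6/q_6 = 17466/2521
  p_7/q_7 = 18817/2716
q_6 = 2521 ≤ 2661 < 2716 = q_7, so the answer is 17466/2521.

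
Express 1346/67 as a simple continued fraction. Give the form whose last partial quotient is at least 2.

[20; 11, 6]

1346 = 20*67 + 6
67 = 11*6 + 1
6 = 6*1 + 0  (stop)
So 1346/67 = [20; 11, 6].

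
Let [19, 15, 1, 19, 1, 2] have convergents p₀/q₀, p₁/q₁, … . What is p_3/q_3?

6081/319

Using pₖ = aₖpₖ₋₁ + pₖ₋₂, qₖ = aₖqₖ₋₁ + qₖ₋₂ (with p₋₁=1, p₋₂=0, q₋₁=0, q₋₂=1):
  k=0: a=19, p=19, q=1
  k=1: a=15, p=286, q=15
  k=2: a=1, p=305, q=16
  k=3: a=19, p=6081, q=319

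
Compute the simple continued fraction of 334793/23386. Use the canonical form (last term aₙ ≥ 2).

334793 = 14·23386 + 7389
23386 = 3·7389 + 1219
7389 = 6·1219 + 75
1219 = 16·75 + 19
75 = 3·19 + 18
19 = 1·18 + 1
18 = 18·1 + 0  (stop)
So 334793/23386 = [14; 3, 6, 16, 3, 1, 18].

[14; 3, 6, 16, 3, 1, 18]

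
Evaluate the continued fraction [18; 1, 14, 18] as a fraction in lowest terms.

5131/271

Fold from the inside: start with 18/1.
  14 + 1/18 = 253/18
  1 + 18/253 = 271/253
  18 + 253/271 = 5131/271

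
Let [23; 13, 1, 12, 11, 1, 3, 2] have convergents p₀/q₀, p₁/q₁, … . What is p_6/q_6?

Using pₖ = aₖpₖ₋₁ + pₖ₋₂, qₖ = aₖqₖ₋₁ + qₖ₋₂ (with p₋₁=1, p₋₂=0, q₋₁=0, q₋₂=1):
  k=0: a=23, p=23, q=1
  k=1: a=13, p=300, q=13
  k=2: a=1, p=323, q=14
  k=3: a=12, p=4176, q=181
  k=4: a=11, p=46259, q=2005
  k=5: a=1, p=50435, q=2186
  k=6: a=3, p=197564, q=8563

197564/8563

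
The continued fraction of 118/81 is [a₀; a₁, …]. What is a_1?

118 = 1·81 + 37   →  a_0 = 1
81 = 2·37 + 7   →  a_1 = 2

2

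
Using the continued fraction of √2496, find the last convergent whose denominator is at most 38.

1249/25

√2496 = [49; 1, 23, 1, 98, …] (period length 4).
Convergents:
  p_0/q_0 = 49/1
  p_1/q_1 = 50/1
  p_2/q_2 = 1199/24
  p_3/q_3 = 1249/25
  p_4/q_4 = 123601/2474
q_3 = 25 ≤ 38 < 2474 = q_4, so the answer is 1249/25.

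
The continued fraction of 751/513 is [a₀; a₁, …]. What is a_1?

751 = 1·513 + 238   →  a_0 = 1
513 = 2·238 + 37   →  a_1 = 2

2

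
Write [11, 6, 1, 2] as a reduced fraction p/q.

223/20

Fold from the inside: start with 2/1.
  1 + 1/2 = 3/2
  6 + 2/3 = 20/3
  11 + 3/20 = 223/20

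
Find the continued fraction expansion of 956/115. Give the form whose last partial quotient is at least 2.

[8; 3, 5, 7]

956 = 8×115 + 36
115 = 3×36 + 7
36 = 5×7 + 1
7 = 7×1 + 0  (stop)
So 956/115 = [8; 3, 5, 7].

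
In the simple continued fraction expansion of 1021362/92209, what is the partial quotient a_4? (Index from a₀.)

14

1021362 = 11·92209 + 7063   →  a_0 = 11
92209 = 13·7063 + 390   →  a_1 = 13
7063 = 18·390 + 43   →  a_2 = 18
390 = 9·43 + 3   →  a_3 = 9
43 = 14·3 + 1   →  a_4 = 14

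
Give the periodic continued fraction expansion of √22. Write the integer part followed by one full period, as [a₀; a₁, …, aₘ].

a₀ = ⌊√22⌋ = 4.
With m₀=0, d₀=1 and mₖ₊₁ = dₖaₖ − mₖ, dₖ₊₁ = (n − mₖ₊₁²)/dₖ, aₖ₊₁ = ⌊(a₀+mₖ₊₁)/dₖ₊₁⌋:
  k=1: m=4, d=6, a=1
  k=2: m=2, d=3, a=2
  k=3: m=4, d=2, a=4
  k=4: m=4, d=3, a=2
  k=5: m=2, d=6, a=1
  k=6: m=4, d=1, a=8
d=1 and a=2a₀=8 at k=6, so the next step gives (m, d) = (4, 6) again — its k=1 value — and the period has length 6.

[4; 1, 2, 4, 2, 1, 8]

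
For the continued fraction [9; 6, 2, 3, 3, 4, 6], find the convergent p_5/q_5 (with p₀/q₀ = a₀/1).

5832/637

Using pₖ = aₖpₖ₋₁ + pₖ₋₂, qₖ = aₖqₖ₋₁ + qₖ₋₂ (with p₋₁=1, p₋₂=0, q₋₁=0, q₋₂=1):
  k=0: a=9, p=9, q=1
  k=1: a=6, p=55, q=6
  k=2: a=2, p=119, q=13
  k=3: a=3, p=412, q=45
  k=4: a=3, p=1355, q=148
  k=5: a=4, p=5832, q=637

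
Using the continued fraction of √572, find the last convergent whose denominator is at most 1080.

13752/575

√572 = [23; 1, 10, 1, 46, …] (period length 4).
Convergents:
  p_0/q_0 = 23/1
  p_1/q_1 = 24/1
  p_2/q_2 = 263/11
  p_3/q_3 = 287/12
  p_4/q_4 = 13465/563
  p_5/q_5 = 13752/575
  p_6/q_6 = 150985/6313
q_5 = 575 ≤ 1080 < 6313 = q_6, so the answer is 13752/575.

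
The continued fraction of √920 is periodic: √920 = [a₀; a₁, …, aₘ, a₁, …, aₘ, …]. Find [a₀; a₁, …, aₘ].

a₀ = ⌊√920⌋ = 30.

[30; 3, 60]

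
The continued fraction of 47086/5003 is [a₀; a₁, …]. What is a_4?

16

47086 = 9·5003 + 2059   →  a_0 = 9
5003 = 2·2059 + 885   →  a_1 = 2
2059 = 2·885 + 289   →  a_2 = 2
885 = 3·289 + 18   →  a_3 = 3
289 = 16·18 + 1   →  a_4 = 16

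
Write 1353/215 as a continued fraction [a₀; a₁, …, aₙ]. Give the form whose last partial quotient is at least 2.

1353 = 6*215 + 63
215 = 3*63 + 26
63 = 2*26 + 11
26 = 2*11 + 4
11 = 2*4 + 3
4 = 1*3 + 1
3 = 3*1 + 0  (stop)
So 1353/215 = [6; 3, 2, 2, 2, 1, 3].

[6; 3, 2, 2, 2, 1, 3]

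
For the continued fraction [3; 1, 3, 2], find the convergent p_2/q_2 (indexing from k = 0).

15/4

Using pₖ = aₖpₖ₋₁ + pₖ₋₂, qₖ = aₖqₖ₋₁ + qₖ₋₂ (with p₋₁=1, p₋₂=0, q₋₁=0, q₋₂=1):
  k=0: a=3, p=3, q=1
  k=1: a=1, p=4, q=1
  k=2: a=3, p=15, q=4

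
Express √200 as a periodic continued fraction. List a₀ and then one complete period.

a₀ = ⌊√200⌋ = 14.

[14; 7, 28]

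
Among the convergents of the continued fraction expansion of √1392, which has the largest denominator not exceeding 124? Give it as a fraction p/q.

1567/42

√1392 = [37; 3, 4, 3, 74, …] (period length 4).
Convergents:
  p_0/q_0 = 37/1
  p_1/q_1 = 112/3
  p_2/q_2 = 485/13
  p_3/q_3 = 1567/42
  p_4/q_4 = 116443/3121
q_3 = 42 ≤ 124 < 3121 = q_4, so the answer is 1567/42.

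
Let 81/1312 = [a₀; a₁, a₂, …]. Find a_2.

5

81 = 0·1312 + 81   →  a_0 = 0
1312 = 16·81 + 16   →  a_1 = 16
81 = 5·16 + 1   →  a_2 = 5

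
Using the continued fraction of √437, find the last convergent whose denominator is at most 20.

√437 = [20; 1, 9, 2, 9, 1, 40, …] (period length 6).
Convergents:
  p_0/q_0 = 20/1
  p_1/q_1 = 21/1
  p_2/q_2 = 209/10
  p_3/q_3 = 439/21
q_2 = 10 ≤ 20 < 21 = q_3, so the answer is 209/10.

209/10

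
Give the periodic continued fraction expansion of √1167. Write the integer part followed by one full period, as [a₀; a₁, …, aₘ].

[34; 6, 5, 11, 5, 6, 68]

a₀ = ⌊√1167⌋ = 34.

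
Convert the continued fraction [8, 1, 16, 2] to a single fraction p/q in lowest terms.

Using pₖ = aₖpₖ₋₁ + pₖ₋₂ and qₖ = aₖqₖ₋₁ + qₖ₋₂:
  k=0: a=8, p=8, q=1
  k=1: a=1, p=9, q=1
  k=2: a=16, p=152, q=17
  k=3: a=2, p=313, q=35

313/35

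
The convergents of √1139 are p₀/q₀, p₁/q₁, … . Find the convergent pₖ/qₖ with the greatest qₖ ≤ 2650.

36449/1080

√1139 = [33; 1, 2, 1, 66, …] (period length 4).
Convergents:
  p_0/q_0 = 33/1
  p_1/q_1 = 34/1
  p_2/q_2 = 101/3
  p_3/q_3 = 135/4
  p_4/q_4 = 9011/267
  p_5/q_5 = 9146/271
  p_6/q_6 = 27303/809
  p_7/q_7 = 36449/1080
  p_8/q_8 = 2432937/72089
q_7 = 1080 ≤ 2650 < 72089 = q_8, so the answer is 36449/1080.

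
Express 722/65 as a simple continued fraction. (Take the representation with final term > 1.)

722 = 11×65 + 7
65 = 9×7 + 2
7 = 3×2 + 1
2 = 2×1 + 0  (stop)
So 722/65 = [11; 9, 3, 2].

[11; 9, 3, 2]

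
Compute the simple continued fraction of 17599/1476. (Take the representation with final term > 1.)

[11; 1, 12, 16, 7]

17599 = 11·1476 + 1363
1476 = 1·1363 + 113
1363 = 12·113 + 7
113 = 16·7 + 1
7 = 7·1 + 0  (stop)
So 17599/1476 = [11; 1, 12, 16, 7].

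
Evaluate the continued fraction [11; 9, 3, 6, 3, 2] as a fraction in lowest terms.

Using pₖ = aₖpₖ₋₁ + pₖ₋₂ and qₖ = aₖqₖ₋₁ + qₖ₋₂:
  k=0: a=11, p=11, q=1
  k=1: a=9, p=100, q=9
  k=2: a=3, p=311, q=28
  k=3: a=6, p=1966, q=177
  k=4: a=3, p=6209, q=559
  k=5: a=2, p=14384, q=1295

14384/1295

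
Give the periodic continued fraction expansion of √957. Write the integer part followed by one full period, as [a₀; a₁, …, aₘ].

[30; 1, 14, 2, 14, 1, 60]

a₀ = ⌊√957⌋ = 30.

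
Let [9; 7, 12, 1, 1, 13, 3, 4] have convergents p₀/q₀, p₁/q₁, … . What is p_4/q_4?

Using pₖ = aₖpₖ₋₁ + pₖ₋₂, qₖ = aₖqₖ₋₁ + qₖ₋₂ (with p₋₁=1, p₋₂=0, q₋₁=0, q₋₂=1):
  k=0: a=9, p=9, q=1
  k=1: a=7, p=64, q=7
  k=2: a=12, p=777, q=85
  k=3: a=1, p=841, q=92
  k=4: a=1, p=1618, q=177

1618/177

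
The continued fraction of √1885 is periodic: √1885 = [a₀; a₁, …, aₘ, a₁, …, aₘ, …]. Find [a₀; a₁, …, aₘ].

a₀ = ⌊√1885⌋ = 43.
With m₀=0, d₀=1 and mₖ₊₁ = dₖaₖ − mₖ, dₖ₊₁ = (n − mₖ₊₁²)/dₖ, aₖ₊₁ = ⌊(a₀+mₖ₊₁)/dₖ₊₁⌋:
  k=1: m=43, d=36, a=2
  k=2: m=29, d=29, a=2
  k=3: m=29, d=36, a=2
  k=4: m=43, d=1, a=86
d=1 and a=2a₀=86 at k=4, so the next step gives (m, d) = (43, 36) again — its k=1 value — and the period has length 4.

[43; 2, 2, 2, 86]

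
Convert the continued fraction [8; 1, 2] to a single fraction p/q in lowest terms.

26/3

Fold from the inside: start with 2/1.
  1 + 1/2 = 3/2
  8 + 2/3 = 26/3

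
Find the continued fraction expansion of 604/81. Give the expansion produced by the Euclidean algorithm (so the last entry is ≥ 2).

604 = 7·81 + 37
81 = 2·37 + 7
37 = 5·7 + 2
7 = 3·2 + 1
2 = 2·1 + 0  (stop)
So 604/81 = [7; 2, 5, 3, 2].

[7; 2, 5, 3, 2]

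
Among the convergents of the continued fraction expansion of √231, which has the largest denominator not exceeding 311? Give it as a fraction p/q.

√231 = [15; 5, 30, …] (period length 2).
Convergents:
  p_0/q_0 = 15/1
  p_1/q_1 = 76/5
  p_2/q_2 = 2295/151
  p_3/q_3 = 11551/760
q_2 = 151 ≤ 311 < 760 = q_3, so the answer is 2295/151.

2295/151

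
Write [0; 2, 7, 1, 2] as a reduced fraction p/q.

Using pₖ = aₖpₖ₋₁ + pₖ₋₂ and qₖ = aₖqₖ₋₁ + qₖ₋₂:
  k=0: a=0, p=0, q=1
  k=1: a=2, p=1, q=2
  k=2: a=7, p=7, q=15
  k=3: a=1, p=8, q=17
  k=4: a=2, p=23, q=49

23/49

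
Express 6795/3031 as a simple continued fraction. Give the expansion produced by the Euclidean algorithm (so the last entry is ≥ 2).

6795 = 2*3031 + 733
3031 = 4*733 + 99
733 = 7*99 + 40
99 = 2*40 + 19
40 = 2*19 + 2
19 = 9*2 + 1
2 = 2*1 + 0  (stop)
So 6795/3031 = [2; 4, 7, 2, 2, 9, 2].

[2; 4, 7, 2, 2, 9, 2]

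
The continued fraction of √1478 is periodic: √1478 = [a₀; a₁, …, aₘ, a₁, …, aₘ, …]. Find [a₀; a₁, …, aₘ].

[38; 2, 4, 38, 4, 2, 76]

a₀ = ⌊√1478⌋ = 38.
With m₀=0, d₀=1 and mₖ₊₁ = dₖaₖ − mₖ, dₖ₊₁ = (n − mₖ₊₁²)/dₖ, aₖ₊₁ = ⌊(a₀+mₖ₊₁)/dₖ₊₁⌋:
  k=1: m=38, d=34, a=2
  k=2: m=30, d=17, a=4
  k=3: m=38, d=2, a=38
  k=4: m=38, d=17, a=4
  k=5: m=30, d=34, a=2
  k=6: m=38, d=1, a=76
d=1 and a=2a₀=76 at k=6, so the next step gives (m, d) = (38, 34) again — its k=1 value — and the period has length 6.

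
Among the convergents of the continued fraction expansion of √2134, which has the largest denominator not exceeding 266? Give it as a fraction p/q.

√2134 = [46; 5, 8, 5, 92, …] (period length 4).
Convergents:
  p_0/q_0 = 46/1
  p_1/q_1 = 231/5
  p_2/q_2 = 1894/41
  p_3/q_3 = 9701/210
  p_4/q_4 = 894386/19361
q_3 = 210 ≤ 266 < 19361 = q_4, so the answer is 9701/210.

9701/210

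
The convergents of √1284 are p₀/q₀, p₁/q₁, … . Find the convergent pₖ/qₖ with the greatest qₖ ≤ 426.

√1284 = [35; 1, 4, 1, 70, …] (period length 4).
Convergents:
  p_0/q_0 = 35/1
  p_1/q_1 = 36/1
  p_2/q_2 = 179/5
  p_3/q_3 = 215/6
  p_4/q_4 = 15229/425
  p_5/q_5 = 15444/431
q_4 = 425 ≤ 426 < 431 = q_5, so the answer is 15229/425.

15229/425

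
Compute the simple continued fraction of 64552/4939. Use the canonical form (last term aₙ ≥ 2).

64552 = 13*4939 + 345
4939 = 14*345 + 109
345 = 3*109 + 18
109 = 6*18 + 1
18 = 18*1 + 0  (stop)
So 64552/4939 = [13; 14, 3, 6, 18].

[13; 14, 3, 6, 18]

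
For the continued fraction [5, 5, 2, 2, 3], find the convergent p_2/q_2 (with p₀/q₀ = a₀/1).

57/11

Using pₖ = aₖpₖ₋₁ + pₖ₋₂, qₖ = aₖqₖ₋₁ + qₖ₋₂ (with p₋₁=1, p₋₂=0, q₋₁=0, q₋₂=1):
  k=0: a=5, p=5, q=1
  k=1: a=5, p=26, q=5
  k=2: a=2, p=57, q=11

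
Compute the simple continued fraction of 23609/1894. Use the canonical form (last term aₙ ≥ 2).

[12; 2, 6, 1, 2, 14, 3]

23609 = 12·1894 + 881
1894 = 2·881 + 132
881 = 6·132 + 89
132 = 1·89 + 43
89 = 2·43 + 3
43 = 14·3 + 1
3 = 3·1 + 0  (stop)
So 23609/1894 = [12; 2, 6, 1, 2, 14, 3].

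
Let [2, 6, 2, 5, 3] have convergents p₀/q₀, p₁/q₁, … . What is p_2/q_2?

Using pₖ = aₖpₖ₋₁ + pₖ₋₂, qₖ = aₖqₖ₋₁ + qₖ₋₂ (with p₋₁=1, p₋₂=0, q₋₁=0, q₋₂=1):
  k=0: a=2, p=2, q=1
  k=1: a=6, p=13, q=6
  k=2: a=2, p=28, q=13

28/13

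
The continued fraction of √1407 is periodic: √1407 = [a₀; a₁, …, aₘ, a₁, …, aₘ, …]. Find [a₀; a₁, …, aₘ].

[37; 1, 1, 24, 1, 1, 74]

a₀ = ⌊√1407⌋ = 37.
With m₀=0, d₀=1 and mₖ₊₁ = dₖaₖ − mₖ, dₖ₊₁ = (n − mₖ₊₁²)/dₖ, aₖ₊₁ = ⌊(a₀+mₖ₊₁)/dₖ₊₁⌋:
  k=1: m=37, d=38, a=1
  k=2: m=1, d=37, a=1
  k=3: m=36, d=3, a=24
  k=4: m=36, d=37, a=1
  k=5: m=1, d=38, a=1
  k=6: m=37, d=1, a=74
d=1 and a=2a₀=74 at k=6, so the next step gives (m, d) = (37, 38) again — its k=1 value — and the period has length 6.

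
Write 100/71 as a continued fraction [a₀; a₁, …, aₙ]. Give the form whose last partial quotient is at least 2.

[1; 2, 2, 4, 3]

100 = 1*71 + 29
71 = 2*29 + 13
29 = 2*13 + 3
13 = 4*3 + 1
3 = 3*1 + 0  (stop)
So 100/71 = [1; 2, 2, 4, 3].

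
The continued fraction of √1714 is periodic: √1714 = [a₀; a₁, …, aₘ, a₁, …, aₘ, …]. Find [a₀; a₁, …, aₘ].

a₀ = ⌊√1714⌋ = 41.
With m₀=0, d₀=1 and mₖ₊₁ = dₖaₖ − mₖ, dₖ₊₁ = (n − mₖ₊₁²)/dₖ, aₖ₊₁ = ⌊(a₀+mₖ₊₁)/dₖ₊₁⌋:
  k=1: m=41, d=33, a=2
  k=2: m=25, d=33, a=2
  k=3: m=41, d=1, a=82
d=1 and a=2a₀=82 at k=3, so the next step gives (m, d) = (41, 33) again — its k=1 value — and the period has length 3.

[41; 2, 2, 82]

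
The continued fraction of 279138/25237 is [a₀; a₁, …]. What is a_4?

8

279138 = 11·25237 + 1531   →  a_0 = 11
25237 = 16·1531 + 741   →  a_1 = 16
1531 = 2·741 + 49   →  a_2 = 2
741 = 15·49 + 6   →  a_3 = 15
49 = 8·6 + 1   →  a_4 = 8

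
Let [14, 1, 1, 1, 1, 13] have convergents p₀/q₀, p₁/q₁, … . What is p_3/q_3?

Using pₖ = aₖpₖ₋₁ + pₖ₋₂, qₖ = aₖqₖ₋₁ + qₖ₋₂ (with p₋₁=1, p₋₂=0, q₋₁=0, q₋₂=1):
  k=0: a=14, p=14, q=1
  k=1: a=1, p=15, q=1
  k=2: a=1, p=29, q=2
  k=3: a=1, p=44, q=3

44/3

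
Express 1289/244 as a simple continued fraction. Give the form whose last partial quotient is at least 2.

[5; 3, 1, 1, 6, 2, 2]

1289 = 5*244 + 69
244 = 3*69 + 37
69 = 1*37 + 32
37 = 1*32 + 5
32 = 6*5 + 2
5 = 2*2 + 1
2 = 2*1 + 0  (stop)
So 1289/244 = [5; 3, 1, 1, 6, 2, 2].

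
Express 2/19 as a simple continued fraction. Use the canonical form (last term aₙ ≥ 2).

2 = 0*19 + 2
19 = 9*2 + 1
2 = 2*1 + 0  (stop)
So 2/19 = [0; 9, 2].

[0; 9, 2]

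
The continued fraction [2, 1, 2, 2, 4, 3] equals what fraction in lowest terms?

271/100

Fold from the inside: start with 3/1.
  4 + 1/3 = 13/3
  2 + 3/13 = 29/13
  2 + 13/29 = 71/29
  1 + 29/71 = 100/71
  2 + 71/100 = 271/100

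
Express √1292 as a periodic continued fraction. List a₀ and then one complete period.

a₀ = ⌊√1292⌋ = 35.
With m₀=0, d₀=1 and mₖ₊₁ = dₖaₖ − mₖ, dₖ₊₁ = (n − mₖ₊₁²)/dₖ, aₖ₊₁ = ⌊(a₀+mₖ₊₁)/dₖ₊₁⌋:
  k=1: m=35, d=67, a=1
  k=2: m=32, d=4, a=16
  k=3: m=32, d=67, a=1
  k=4: m=35, d=1, a=70
d=1 and a=2a₀=70 at k=4, so the next step gives (m, d) = (35, 67) again — its k=1 value — and the period has length 4.

[35; 1, 16, 1, 70]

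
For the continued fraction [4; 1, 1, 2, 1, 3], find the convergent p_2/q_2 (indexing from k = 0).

Using pₖ = aₖpₖ₋₁ + pₖ₋₂, qₖ = aₖqₖ₋₁ + qₖ₋₂ (with p₋₁=1, p₋₂=0, q₋₁=0, q₋₂=1):
  k=0: a=4, p=4, q=1
  k=1: a=1, p=5, q=1
  k=2: a=1, p=9, q=2

9/2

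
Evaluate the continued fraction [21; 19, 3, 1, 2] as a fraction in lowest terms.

4463/212

Using pₖ = aₖpₖ₋₁ + pₖ₋₂ and qₖ = aₖqₖ₋₁ + qₖ₋₂:
  k=0: a=21, p=21, q=1
  k=1: a=19, p=400, q=19
  k=2: a=3, p=1221, q=58
  k=3: a=1, p=1621, q=77
  k=4: a=2, p=4463, q=212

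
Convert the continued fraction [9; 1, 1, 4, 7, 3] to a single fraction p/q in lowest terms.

1949/204

Fold from the inside: start with 3/1.
  7 + 1/3 = 22/3
  4 + 3/22 = 91/22
  1 + 22/91 = 113/91
  1 + 91/113 = 204/113
  9 + 113/204 = 1949/204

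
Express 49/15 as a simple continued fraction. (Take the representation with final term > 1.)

[3; 3, 1, 3]

49 = 3·15 + 4
15 = 3·4 + 3
4 = 1·3 + 1
3 = 3·1 + 0  (stop)
So 49/15 = [3; 3, 1, 3].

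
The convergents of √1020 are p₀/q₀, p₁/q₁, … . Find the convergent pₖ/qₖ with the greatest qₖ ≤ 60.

√1020 = [31; 1, 14, 1, 62, …] (period length 4).
Convergents:
  p_0/q_0 = 31/1
  p_1/q_1 = 32/1
  p_2/q_2 = 479/15
  p_3/q_3 = 511/16
  p_4/q_4 = 32161/1007
q_3 = 16 ≤ 60 < 1007 = q_4, so the answer is 511/16.

511/16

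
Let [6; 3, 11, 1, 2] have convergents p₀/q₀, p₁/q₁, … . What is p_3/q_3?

Using pₖ = aₖpₖ₋₁ + pₖ₋₂, qₖ = aₖqₖ₋₁ + qₖ₋₂ (with p₋₁=1, p₋₂=0, q₋₁=0, q₋₂=1):
  k=0: a=6, p=6, q=1
  k=1: a=3, p=19, q=3
  k=2: a=11, p=215, q=34
  k=3: a=1, p=234, q=37

234/37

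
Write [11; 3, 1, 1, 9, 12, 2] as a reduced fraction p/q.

Fold from the inside: start with 2/1.
  12 + 1/2 = 25/2
  9 + 2/25 = 227/25
  1 + 25/227 = 252/227
  1 + 227/252 = 479/252
  3 + 252/479 = 1689/479
  11 + 479/1689 = 19058/1689

19058/1689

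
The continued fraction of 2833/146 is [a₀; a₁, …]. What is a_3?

9

2833 = 19·146 + 59   →  a_0 = 19
146 = 2·59 + 28   →  a_1 = 2
59 = 2·28 + 3   →  a_2 = 2
28 = 9·3 + 1   →  a_3 = 9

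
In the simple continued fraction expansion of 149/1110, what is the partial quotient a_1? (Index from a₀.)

149 = 0·1110 + 149   →  a_0 = 0
1110 = 7·149 + 67   →  a_1 = 7

7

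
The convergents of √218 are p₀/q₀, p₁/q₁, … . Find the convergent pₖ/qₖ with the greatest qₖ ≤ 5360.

29633/2007

√218 = [14; 1, 3, 3, 1, 28, …] (period length 5).
Convergents:
  p_0/q_0 = 14/1
  p_1/q_1 = 15/1
  p_2/q_2 = 59/4
  p_3/q_3 = 192/13
  p_4/q_4 = 251/17
  p_5/q_5 = 7220/489
  p_6/q_6 = 7471/506
  p_7/q_7 = 29633/2007
  p_8/q_8 = 96370/6527
q_7 = 2007 ≤ 5360 < 6527 = q_8, so the answer is 29633/2007.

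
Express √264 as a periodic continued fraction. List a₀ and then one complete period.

a₀ = ⌊√264⌋ = 16.
With m₀=0, d₀=1 and mₖ₊₁ = dₖaₖ − mₖ, dₖ₊₁ = (n − mₖ₊₁²)/dₖ, aₖ₊₁ = ⌊(a₀+mₖ₊₁)/dₖ₊₁⌋:
  k=1: m=16, d=8, a=4
  k=2: m=16, d=1, a=32
d=1 and a=2a₀=32 at k=2, so the next step gives (m, d) = (16, 8) again — its k=1 value — and the period has length 2.

[16; 4, 32]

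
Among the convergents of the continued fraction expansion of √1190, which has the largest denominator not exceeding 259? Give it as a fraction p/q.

4726/137

√1190 = [34; 2, 68, …] (period length 2).
Convergents:
  p_0/q_0 = 34/1
  p_1/q_1 = 69/2
  p_2/q_2 = 4726/137
  p_3/q_3 = 9521/276
q_2 = 137 ≤ 259 < 276 = q_3, so the answer is 4726/137.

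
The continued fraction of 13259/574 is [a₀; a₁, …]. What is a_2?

14

13259 = 23·574 + 57   →  a_0 = 23
574 = 10·57 + 4   →  a_1 = 10
57 = 14·4 + 1   →  a_2 = 14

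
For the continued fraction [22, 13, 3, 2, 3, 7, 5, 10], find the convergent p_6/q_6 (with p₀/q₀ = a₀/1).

263777/11949

Using pₖ = aₖpₖ₋₁ + pₖ₋₂, qₖ = aₖqₖ₋₁ + qₖ₋₂ (with p₋₁=1, p₋₂=0, q₋₁=0, q₋₂=1):
  k=0: a=22, p=22, q=1
  k=1: a=13, p=287, q=13
  k=2: a=3, p=883, q=40
  k=3: a=2, p=2053, q=93
  k=4: a=3, p=7042, q=319
  k=5: a=7, p=51347, q=2326
  k=6: a=5, p=263777, q=11949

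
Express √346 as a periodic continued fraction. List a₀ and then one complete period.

a₀ = ⌊√346⌋ = 18.
With m₀=0, d₀=1 and mₖ₊₁ = dₖaₖ − mₖ, dₖ₊₁ = (n − mₖ₊₁²)/dₖ, aₖ₊₁ = ⌊(a₀+mₖ₊₁)/dₖ₊₁⌋:
  k=1: m=18, d=22, a=1
  k=2: m=4, d=15, a=1
  k=3: m=11, d=15, a=1
  k=4: m=4, d=22, a=1
  k=5: m=18, d=1, a=36
d=1 and a=2a₀=36 at k=5, so the next step gives (m, d) = (18, 22) again — its k=1 value — and the period has length 5.

[18; 1, 1, 1, 1, 36]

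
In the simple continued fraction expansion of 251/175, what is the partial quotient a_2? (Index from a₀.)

3

251 = 1·175 + 76   →  a_0 = 1
175 = 2·76 + 23   →  a_1 = 2
76 = 3·23 + 7   →  a_2 = 3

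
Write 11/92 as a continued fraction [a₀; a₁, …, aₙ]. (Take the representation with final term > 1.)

11 = 0×92 + 11
92 = 8×11 + 4
11 = 2×4 + 3
4 = 1×3 + 1
3 = 3×1 + 0  (stop)
So 11/92 = [0; 8, 2, 1, 3].

[0; 8, 2, 1, 3]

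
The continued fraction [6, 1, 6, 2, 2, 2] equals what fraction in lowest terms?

Using pₖ = aₖpₖ₋₁ + pₖ₋₂ and qₖ = aₖqₖ₋₁ + qₖ₋₂:
  k=0: a=6, p=6, q=1
  k=1: a=1, p=7, q=1
  k=2: a=6, p=48, q=7
  k=3: a=2, p=103, q=15
  k=4: a=2, p=254, q=37
  k=5: a=2, p=611, q=89

611/89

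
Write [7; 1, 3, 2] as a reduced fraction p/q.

70/9

Using pₖ = aₖpₖ₋₁ + pₖ₋₂ and qₖ = aₖqₖ₋₁ + qₖ₋₂:
  k=0: a=7, p=7, q=1
  k=1: a=1, p=8, q=1
  k=2: a=3, p=31, q=4
  k=3: a=2, p=70, q=9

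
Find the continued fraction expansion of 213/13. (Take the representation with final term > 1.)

[16; 2, 1, 1, 2]

213 = 16×13 + 5
13 = 2×5 + 3
5 = 1×3 + 2
3 = 1×2 + 1
2 = 2×1 + 0  (stop)
So 213/13 = [16; 2, 1, 1, 2].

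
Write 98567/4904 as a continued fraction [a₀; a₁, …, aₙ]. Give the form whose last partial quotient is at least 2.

[20; 10, 14, 3, 11]

98567 = 20·4904 + 487
4904 = 10·487 + 34
487 = 14·34 + 11
34 = 3·11 + 1
11 = 11·1 + 0  (stop)
So 98567/4904 = [20; 10, 14, 3, 11].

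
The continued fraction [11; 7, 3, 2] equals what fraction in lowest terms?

568/51

Using pₖ = aₖpₖ₋₁ + pₖ₋₂ and qₖ = aₖqₖ₋₁ + qₖ₋₂:
  k=0: a=11, p=11, q=1
  k=1: a=7, p=78, q=7
  k=2: a=3, p=245, q=22
  k=3: a=2, p=568, q=51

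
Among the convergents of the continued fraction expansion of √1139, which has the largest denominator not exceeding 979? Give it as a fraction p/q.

27303/809

√1139 = [33; 1, 2, 1, 66, …] (period length 4).
Convergents:
  p_0/q_0 = 33/1
  p_1/q_1 = 34/1
  p_2/q_2 = 101/3
  p_3/q_3 = 135/4
  p_4/q_4 = 9011/267
  p_5/q_5 = 9146/271
  p_6/q_6 = 27303/809
  p_7/q_7 = 36449/1080
q_6 = 809 ≤ 979 < 1080 = q_7, so the answer is 27303/809.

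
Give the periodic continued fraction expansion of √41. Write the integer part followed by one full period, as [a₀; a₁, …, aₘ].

[6; 2, 2, 12]

a₀ = ⌊√41⌋ = 6.
With m₀=0, d₀=1 and mₖ₊₁ = dₖaₖ − mₖ, dₖ₊₁ = (n − mₖ₊₁²)/dₖ, aₖ₊₁ = ⌊(a₀+mₖ₊₁)/dₖ₊₁⌋:
  k=1: m=6, d=5, a=2
  k=2: m=4, d=5, a=2
  k=3: m=6, d=1, a=12
d=1 and a=2a₀=12 at k=3, so the next step gives (m, d) = (6, 5) again — its k=1 value — and the period has length 3.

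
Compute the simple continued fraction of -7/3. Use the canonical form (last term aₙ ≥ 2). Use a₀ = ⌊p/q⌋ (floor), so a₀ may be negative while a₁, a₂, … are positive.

[-3; 1, 2]

-7 = -3*3 + 2
3 = 1*2 + 1
2 = 2*1 + 0  (stop)
So -7/3 = [-3; 1, 2].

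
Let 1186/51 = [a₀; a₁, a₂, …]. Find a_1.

3

1186 = 23·51 + 13   →  a_0 = 23
51 = 3·13 + 12   →  a_1 = 3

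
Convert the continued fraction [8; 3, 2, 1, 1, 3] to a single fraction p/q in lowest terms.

506/61

Using pₖ = aₖpₖ₋₁ + pₖ₋₂ and qₖ = aₖqₖ₋₁ + qₖ₋₂:
  k=0: a=8, p=8, q=1
  k=1: a=3, p=25, q=3
  k=2: a=2, p=58, q=7
  k=3: a=1, p=83, q=10
  k=4: a=1, p=141, q=17
  k=5: a=3, p=506, q=61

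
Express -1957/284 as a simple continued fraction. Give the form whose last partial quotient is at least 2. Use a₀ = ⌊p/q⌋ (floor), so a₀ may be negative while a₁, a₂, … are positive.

-1957 = -7×284 + 31
284 = 9×31 + 5
31 = 6×5 + 1
5 = 5×1 + 0  (stop)
So -1957/284 = [-7; 9, 6, 5].

[-7; 9, 6, 5]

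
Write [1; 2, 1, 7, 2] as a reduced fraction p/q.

Fold from the inside: start with 2/1.
  7 + 1/2 = 15/2
  1 + 2/15 = 17/15
  2 + 15/17 = 49/17
  1 + 17/49 = 66/49

66/49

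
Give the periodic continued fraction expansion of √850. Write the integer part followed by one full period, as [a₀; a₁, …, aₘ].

a₀ = ⌊√850⌋ = 29.
With m₀=0, d₀=1 and mₖ₊₁ = dₖaₖ − mₖ, dₖ₊₁ = (n − mₖ₊₁²)/dₖ, aₖ₊₁ = ⌊(a₀+mₖ₊₁)/dₖ₊₁⌋:
  k=1: m=29, d=9, a=6
  k=2: m=25, d=25, a=2
  k=3: m=25, d=9, a=6
  k=4: m=29, d=1, a=58
d=1 and a=2a₀=58 at k=4, so the next step gives (m, d) = (29, 9) again — its k=1 value — and the period has length 4.

[29; 6, 2, 6, 58]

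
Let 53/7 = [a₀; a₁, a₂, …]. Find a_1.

53 = 7·7 + 4   →  a_0 = 7
7 = 1·4 + 3   →  a_1 = 1

1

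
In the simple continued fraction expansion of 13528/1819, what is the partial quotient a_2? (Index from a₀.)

13528 = 7·1819 + 795   →  a_0 = 7
1819 = 2·795 + 229   →  a_1 = 2
795 = 3·229 + 108   →  a_2 = 3

3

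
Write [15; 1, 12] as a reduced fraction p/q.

Fold from the inside: start with 12/1.
  1 + 1/12 = 13/12
  15 + 12/13 = 207/13

207/13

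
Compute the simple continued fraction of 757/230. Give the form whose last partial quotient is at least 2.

[3; 3, 2, 3, 4, 2]

757 = 3×230 + 67
230 = 3×67 + 29
67 = 2×29 + 9
29 = 3×9 + 2
9 = 4×2 + 1
2 = 2×1 + 0  (stop)
So 757/230 = [3; 3, 2, 3, 4, 2].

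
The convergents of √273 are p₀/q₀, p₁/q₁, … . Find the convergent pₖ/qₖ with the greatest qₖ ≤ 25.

√273 = [16; 1, 1, 10, 1, 1, 32, …] (period length 6).
Convergents:
  p_0/q_0 = 16/1
  p_1/q_1 = 17/1
  p_2/q_2 = 33/2
  p_3/q_3 = 347/21
  p_4/q_4 = 380/23
  p_5/q_5 = 727/44
q_4 = 23 ≤ 25 < 44 = q_5, so the answer is 380/23.

380/23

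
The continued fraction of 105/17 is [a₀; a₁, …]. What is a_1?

5

105 = 6·17 + 3   →  a_0 = 6
17 = 5·3 + 2   →  a_1 = 5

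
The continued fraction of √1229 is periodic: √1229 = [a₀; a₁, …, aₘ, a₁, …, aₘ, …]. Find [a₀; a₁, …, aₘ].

[35; 17, 1, 1, 17, 70]

a₀ = ⌊√1229⌋ = 35.
With m₀=0, d₀=1 and mₖ₊₁ = dₖaₖ − mₖ, dₖ₊₁ = (n − mₖ₊₁²)/dₖ, aₖ₊₁ = ⌊(a₀+mₖ₊₁)/dₖ₊₁⌋:
  k=1: m=35, d=4, a=17
  k=2: m=33, d=35, a=1
  k=3: m=2, d=35, a=1
  k=4: m=33, d=4, a=17
  k=5: m=35, d=1, a=70
d=1 and a=2a₀=70 at k=5, so the next step gives (m, d) = (35, 4) again — its k=1 value — and the period has length 5.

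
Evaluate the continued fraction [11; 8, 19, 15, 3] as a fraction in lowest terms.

Fold from the inside: start with 3/1.
  15 + 1/3 = 46/3
  19 + 3/46 = 877/46
  8 + 46/877 = 7062/877
  11 + 877/7062 = 78559/7062

78559/7062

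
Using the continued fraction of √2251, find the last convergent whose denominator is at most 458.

√2251 = [47; 2, 4, 47, 4, 2, 94, …] (period length 6).
Convergents:
  p_0/q_0 = 47/1
  p_1/q_1 = 95/2
  p_2/q_2 = 427/9
  p_3/q_3 = 20164/425
  p_4/q_4 = 81083/1709
q_3 = 425 ≤ 458 < 1709 = q_4, so the answer is 20164/425.

20164/425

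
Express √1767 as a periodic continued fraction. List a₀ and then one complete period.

a₀ = ⌊√1767⌋ = 42.
With m₀=0, d₀=1 and mₖ₊₁ = dₖaₖ − mₖ, dₖ₊₁ = (n − mₖ₊₁²)/dₖ, aₖ₊₁ = ⌊(a₀+mₖ₊₁)/dₖ₊₁⌋:
  k=1: m=42, d=3, a=28
  k=2: m=42, d=1, a=84
d=1 and a=2a₀=84 at k=2, so the next step gives (m, d) = (42, 3) again — its k=1 value — and the period has length 2.

[42; 28, 84]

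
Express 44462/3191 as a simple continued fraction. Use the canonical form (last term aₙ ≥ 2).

[13; 1, 14, 19, 3, 1, 2]

44462 = 13*3191 + 2979
3191 = 1*2979 + 212
2979 = 14*212 + 11
212 = 19*11 + 3
11 = 3*3 + 2
3 = 1*2 + 1
2 = 2*1 + 0  (stop)
So 44462/3191 = [13; 1, 14, 19, 3, 1, 2].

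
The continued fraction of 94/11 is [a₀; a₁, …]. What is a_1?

94 = 8·11 + 6   →  a_0 = 8
11 = 1·6 + 5   →  a_1 = 1

1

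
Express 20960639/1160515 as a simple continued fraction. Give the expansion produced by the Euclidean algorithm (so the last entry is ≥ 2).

20960639 = 18*1160515 + 71369
1160515 = 16*71369 + 18611
71369 = 3*18611 + 15536
18611 = 1*15536 + 3075
15536 = 5*3075 + 161
3075 = 19*161 + 16
161 = 10*16 + 1
16 = 16*1 + 0  (stop)
So 20960639/1160515 = [18; 16, 3, 1, 5, 19, 10, 16].

[18; 16, 3, 1, 5, 19, 10, 16]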